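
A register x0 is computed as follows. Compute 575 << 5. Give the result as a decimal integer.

575 = 000001000111111
shift left by 5 → 100011111100000 = 18400
(equivalently, 575 × 2^5 = 575 × 32)

18400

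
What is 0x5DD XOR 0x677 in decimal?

0x5DD = 10111011101
0x677 = 11001110111
XOR → 01110101010 = 938

938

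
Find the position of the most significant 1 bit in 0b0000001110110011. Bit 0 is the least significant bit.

0b0000001110110011 = 1110110011
The topmost 1 is at position 9 (since 2^9 = 512 ≤ 947 < 1024).

9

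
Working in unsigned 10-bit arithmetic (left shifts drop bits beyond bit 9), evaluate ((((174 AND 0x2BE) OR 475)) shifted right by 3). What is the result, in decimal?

174 = 0010101110
0x2BE = 1010111110
→ AND → 0010101110 = 174
475 = 0111011011
→ OR → 0111111111 = 511
→ shifted right by 3 → 0000111111 = 63

63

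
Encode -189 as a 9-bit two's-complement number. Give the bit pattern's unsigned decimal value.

323

189 in 9 bits: 010111101
Invert: 101000010
Add 1:  101000011 = 323
(Check: 2^9 - 189 = 512 - 189 = 323.)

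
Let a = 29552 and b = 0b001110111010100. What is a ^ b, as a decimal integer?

29552 = 111001101110000
b = 001110111010100
XOR → 110111010100100 = 28324

28324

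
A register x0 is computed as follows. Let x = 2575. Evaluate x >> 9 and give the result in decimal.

5

2575 = 101000001111
shift right by 9 → 000000000101 = 5
(equivalently, floor(2575 / 512))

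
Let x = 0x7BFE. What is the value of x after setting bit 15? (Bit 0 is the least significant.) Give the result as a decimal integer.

x = 0111101111111110
bit 15 is currently 0; set it via x | (1 << 15) = x | 32768
→ 1111101111111110 = 64510

64510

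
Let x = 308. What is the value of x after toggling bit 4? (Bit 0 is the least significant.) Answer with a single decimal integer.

x = 00100110100
bit 4 is currently 1; toggle it via x ^ (1 << 4) = x ^ 16
→ 00100100100 = 292

292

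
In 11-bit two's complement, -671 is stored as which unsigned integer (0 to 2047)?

1377

671 in 11 bits: 01010011111
Invert: 10101100000
Add 1:  10101100001 = 1377
(Check: 2^11 - 671 = 2048 - 671 = 1377.)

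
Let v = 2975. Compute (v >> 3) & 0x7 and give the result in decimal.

v = 101110011111
Shift right by 3: 101110011
Mask low 3 bits: 011 = 3

3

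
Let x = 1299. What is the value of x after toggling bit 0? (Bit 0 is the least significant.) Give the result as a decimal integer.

x = 010100010011
bit 0 is currently 1; toggle it via x ^ (1 << 0) = x ^ 1
→ 010100010010 = 1298

1298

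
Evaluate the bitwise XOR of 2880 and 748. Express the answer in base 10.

2880 = 101101000000
748 = 001011101100
XOR → 100110101100 = 2476

2476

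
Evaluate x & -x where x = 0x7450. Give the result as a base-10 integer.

16

x = 111010001010000 = 29776
-x (two's complement) = …000101110110000
AND   = 000000000010000 = 16
(x & -x isolates the lowest set bit of x.)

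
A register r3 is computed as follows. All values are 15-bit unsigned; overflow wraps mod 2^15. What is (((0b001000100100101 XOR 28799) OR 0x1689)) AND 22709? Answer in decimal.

0b001000100100101 = 001000100100101
28799 = 111000001111111
→ XOR → 110000101011010 = 24922
0x1689 = 001011010001001
→ OR → 111011111011011 = 30683
22709 = 101100010110101
→ AND → 101000010010001 = 20625

20625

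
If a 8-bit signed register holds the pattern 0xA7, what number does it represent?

pattern = 10100111 (MSB is 1 ⇒ negative)
Invert: 01011000, add 1 → 01011001 = 89, so the value is -89.
(Equivalently: 167 - 2^8 = 167 - 256 = -89.)

-89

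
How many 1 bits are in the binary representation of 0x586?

5

0x586 = 10110000110
Count the 1s: 1 + 1 + 1 + 1 + 1 = 5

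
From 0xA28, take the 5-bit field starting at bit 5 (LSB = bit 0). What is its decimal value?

17

v = 101000101000
Shift right by 5: 1010001
Mask low 5 bits: 10001 = 17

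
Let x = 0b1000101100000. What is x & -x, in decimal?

32

x = 1000101100000 = 4448
-x (two's complement) = …0111010100000
AND   = 0000000100000 = 32
(x & -x isolates the lowest set bit of x.)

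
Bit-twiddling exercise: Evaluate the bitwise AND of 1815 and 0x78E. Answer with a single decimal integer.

1798

1815 = 11100010111
0x78E = 11110001110
AND → 11100000110 = 1798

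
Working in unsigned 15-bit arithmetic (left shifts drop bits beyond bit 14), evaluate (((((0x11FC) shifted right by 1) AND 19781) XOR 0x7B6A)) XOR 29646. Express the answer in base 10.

224

0x11FC = 001000111111100
→ shifted right by 1 → 000100011111110 = 2302
19781 = 100110101000101
→ AND → 000100001000100 = 2116
0x7B6A = 111101101101010
→ XOR → 111001100101110 = 29486
29646 = 111001111001110
→ XOR → 000000011100000 = 224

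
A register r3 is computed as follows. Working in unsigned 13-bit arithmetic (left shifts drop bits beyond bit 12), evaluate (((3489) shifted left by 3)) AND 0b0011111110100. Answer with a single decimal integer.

1280

3489 = 0110110100001
→ shifted left by 3 (mod 2^13) → 0110100001000 = 3336
0b0011111110100 = 0011111110100
→ AND → 0010100000000 = 1280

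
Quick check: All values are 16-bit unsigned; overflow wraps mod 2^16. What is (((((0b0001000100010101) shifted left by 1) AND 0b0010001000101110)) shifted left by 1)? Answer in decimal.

17492

0b0001000100010101 = 0001000100010101
→ shifted left by 1 (mod 2^16) → 0010001000101010 = 8746
0b0010001000101110 = 0010001000101110
→ AND → 0010001000101010 = 8746
→ shifted left by 1 (mod 2^16) → 0100010001010100 = 17492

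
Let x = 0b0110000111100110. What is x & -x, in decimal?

2

x = 110000111100110 = 25062
-x (two's complement) = …001111000011010
AND   = 000000000000010 = 2
(x & -x isolates the lowest set bit of x.)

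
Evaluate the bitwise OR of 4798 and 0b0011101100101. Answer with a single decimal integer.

6143

4798 = 1001010111110
b = 0011101100101
 OR → 1011111111111 = 6143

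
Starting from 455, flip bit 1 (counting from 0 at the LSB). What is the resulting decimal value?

453

x = 0111000111
bit 1 is currently 1; toggle it via x ^ (1 << 1) = x ^ 2
→ 0111000101 = 453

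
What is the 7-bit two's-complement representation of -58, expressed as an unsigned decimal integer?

70

58 in 7 bits: 0111010
Invert: 1000101
Add 1:  1000110 = 70
(Check: 2^7 - 58 = 128 - 58 = 70.)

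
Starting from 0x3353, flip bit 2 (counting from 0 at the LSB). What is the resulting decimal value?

x = 11001101010011
bit 2 is currently 0; toggle it via x ^ (1 << 2) = x ^ 4
→ 11001101010111 = 13143

13143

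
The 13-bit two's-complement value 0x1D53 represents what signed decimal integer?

pattern = 1110101010011 (MSB is 1 ⇒ negative)
Invert: 0001010101100, add 1 → 0001010101101 = 685, so the value is -685.
(Equivalently: 7507 - 2^13 = 7507 - 8192 = -685.)

-685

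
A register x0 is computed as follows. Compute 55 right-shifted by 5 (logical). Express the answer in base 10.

55 = 110111
shift right by 5 → 000001 = 1
(equivalently, floor(55 / 32))

1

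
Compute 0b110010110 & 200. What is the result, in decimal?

128

a = 110010110
200 = 011001000
AND → 010000000 = 128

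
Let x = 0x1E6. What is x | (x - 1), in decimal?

487

x = 111100110 = 486
x - 1 = 111100101
OR    = 111100111 = 487
(x | (x - 1) sets all bits below the lowest set bit.)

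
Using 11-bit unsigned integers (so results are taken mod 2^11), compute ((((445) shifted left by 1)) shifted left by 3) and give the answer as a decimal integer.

976

445 = 00110111101
→ shifted left by 1 (mod 2^11) → 01101111010 = 890
→ shifted left by 3 (mod 2^11) → 01111010000 = 976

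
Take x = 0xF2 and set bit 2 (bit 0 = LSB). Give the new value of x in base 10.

246

x = 011110010
bit 2 is currently 0; set it via x | (1 << 2) = x | 4
→ 011110110 = 246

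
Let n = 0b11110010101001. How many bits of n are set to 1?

n = 11110010101001
Count the 1s: 1 + 1 + 1 + 1 + 1 + 1 + 1 + 1 = 8

8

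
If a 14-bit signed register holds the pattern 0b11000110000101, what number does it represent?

-3707

pattern = 11000110000101 (MSB is 1 ⇒ negative)
Invert: 00111001111010, add 1 → 00111001111011 = 3707, so the value is -3707.
(Equivalently: 12677 - 2^14 = 12677 - 16384 = -3707.)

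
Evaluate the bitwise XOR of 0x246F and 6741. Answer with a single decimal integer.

15930

0x246F = 10010001101111
6741 = 01101001010101
XOR → 11111000111010 = 15930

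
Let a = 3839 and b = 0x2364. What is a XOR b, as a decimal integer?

3839 = 00111011111111
0x2364 = 10001101100100
XOR → 10110110011011 = 11675

11675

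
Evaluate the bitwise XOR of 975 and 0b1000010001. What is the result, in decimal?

478

975 = 1111001111
b = 1000010001
XOR → 0111011110 = 478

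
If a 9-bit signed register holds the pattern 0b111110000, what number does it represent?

pattern = 111110000 (MSB is 1 ⇒ negative)
Invert: 000001111, add 1 → 000010000 = 16, so the value is -16.
(Equivalently: 496 - 2^9 = 496 - 512 = -16.)

-16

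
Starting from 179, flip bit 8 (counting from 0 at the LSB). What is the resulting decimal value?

x = 0010110011
bit 8 is currently 0; toggle it via x ^ (1 << 8) = x ^ 256
→ 0110110011 = 435

435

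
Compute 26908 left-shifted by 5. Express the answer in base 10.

861056

26908 = 00000110100100011100
shift left by 5 → 11010010001110000000 = 861056
(equivalently, 26908 × 2^5 = 26908 × 32)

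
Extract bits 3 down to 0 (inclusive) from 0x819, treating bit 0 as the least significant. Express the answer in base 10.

9

v = 100000011001
Shift right by 0: 100000011001
Mask low 4 bits: 1001 = 9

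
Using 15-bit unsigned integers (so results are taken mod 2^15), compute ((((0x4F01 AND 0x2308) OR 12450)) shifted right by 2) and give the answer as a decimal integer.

0x4F01 = 100111100000001
0x2308 = 010001100001000
→ AND → 000001100000000 = 768
12450 = 011000010100010
→ OR → 011001110100010 = 13218
→ shifted right by 2 → 000110011101000 = 3304

3304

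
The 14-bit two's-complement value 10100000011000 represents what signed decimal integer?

pattern = 10100000011000 (MSB is 1 ⇒ negative)
Invert: 01011111100111, add 1 → 01011111101000 = 6120, so the value is -6120.
(Equivalently: 10264 - 2^14 = 10264 - 16384 = -6120.)

-6120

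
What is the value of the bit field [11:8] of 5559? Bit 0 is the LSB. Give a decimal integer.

v = 0001010110110111
Shift right by 8: 00010101
Mask low 4 bits: 0101 = 5

5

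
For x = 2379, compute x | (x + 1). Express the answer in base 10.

2383

x = 100101001011 = 2379
x + 1 = 100101001100
OR    = 100101001111 = 2383
(x | (x + 1) sets the lowest cleared bit.)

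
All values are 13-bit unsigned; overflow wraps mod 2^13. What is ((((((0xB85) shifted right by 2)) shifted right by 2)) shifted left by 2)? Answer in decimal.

736

0xB85 = 0101110000101
→ shifted right by 2 → 0001011100001 = 737
→ shifted right by 2 → 0000010111000 = 184
→ shifted left by 2 (mod 2^13) → 0001011100000 = 736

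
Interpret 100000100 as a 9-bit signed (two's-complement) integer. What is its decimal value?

pattern = 100000100 (MSB is 1 ⇒ negative)
Invert: 011111011, add 1 → 011111100 = 252, so the value is -252.
(Equivalently: 260 - 2^9 = 260 - 512 = -252.)

-252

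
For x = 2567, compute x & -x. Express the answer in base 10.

x = 101000000111 = 2567
-x (two's complement) = …010111111001
AND   = 000000000001 = 1
(x & -x isolates the lowest set bit of x.)

1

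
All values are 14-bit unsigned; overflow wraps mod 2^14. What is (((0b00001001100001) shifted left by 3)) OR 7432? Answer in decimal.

7944

0b00001001100001 = 00001001100001
→ shifted left by 3 (mod 2^14) → 01001100001000 = 4872
7432 = 01110100001000
→ OR → 01111100001000 = 7944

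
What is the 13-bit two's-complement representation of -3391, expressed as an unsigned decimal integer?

4801

3391 in 13 bits: 0110100111111
Invert: 1001011000000
Add 1:  1001011000001 = 4801
(Check: 2^13 - 3391 = 8192 - 3391 = 4801.)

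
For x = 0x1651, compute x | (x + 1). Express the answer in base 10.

5715

x = 1011001010001 = 5713
x + 1 = 1011001010010
OR    = 1011001010011 = 5715
(x | (x + 1) sets the lowest cleared bit.)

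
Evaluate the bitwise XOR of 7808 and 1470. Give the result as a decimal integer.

7808 = 1111010000000
1470 = 0010110111110
XOR → 1101100111110 = 6974

6974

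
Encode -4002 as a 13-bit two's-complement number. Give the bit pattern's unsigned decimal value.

4002 in 13 bits: 0111110100010
Invert: 1000001011101
Add 1:  1000001011110 = 4190
(Check: 2^13 - 4002 = 8192 - 4002 = 4190.)

4190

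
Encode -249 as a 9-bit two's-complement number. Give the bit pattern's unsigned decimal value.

249 in 9 bits: 011111001
Invert: 100000110
Add 1:  100000111 = 263
(Check: 2^9 - 249 = 512 - 249 = 263.)

263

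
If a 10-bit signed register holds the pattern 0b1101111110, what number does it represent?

-130

pattern = 1101111110 (MSB is 1 ⇒ negative)
Invert: 0010000001, add 1 → 0010000010 = 130, so the value is -130.
(Equivalently: 894 - 2^10 = 894 - 1024 = -130.)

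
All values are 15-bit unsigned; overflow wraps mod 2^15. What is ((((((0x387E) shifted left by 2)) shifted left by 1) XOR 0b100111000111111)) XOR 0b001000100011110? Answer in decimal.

0x387E = 011100001111110
→ shifted left by 2 (mod 2^15) → 110000111111000 = 25080
→ shifted left by 1 (mod 2^15) → 100001111110000 = 17392
0b100111000111111 = 100111000111111
→ XOR → 000110111001111 = 3535
0b001000100011110 = 001000100011110
→ XOR → 001110011010001 = 7377

7377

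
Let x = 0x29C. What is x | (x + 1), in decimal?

x = 1010011100 = 668
x + 1 = 1010011101
OR    = 1010011101 = 669
(x | (x + 1) sets the lowest cleared bit.)

669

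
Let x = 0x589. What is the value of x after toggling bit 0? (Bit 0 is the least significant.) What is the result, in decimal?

1416

x = 10110001001
bit 0 is currently 1; toggle it via x ^ (1 << 0) = x ^ 1
→ 10110001000 = 1416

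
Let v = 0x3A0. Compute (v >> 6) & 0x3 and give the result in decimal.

2

v = 1110100000
Shift right by 6: 1110
Mask low 2 bits: 10 = 2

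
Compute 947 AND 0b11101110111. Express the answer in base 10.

819

947 = 01110110011
b = 11101110111
AND → 01100110011 = 819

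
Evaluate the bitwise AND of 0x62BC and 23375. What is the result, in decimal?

16908

0x62BC = 110001010111100
23375 = 101101101001111
AND → 100001000001100 = 16908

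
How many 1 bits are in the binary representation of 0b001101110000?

n = 1101110000
Count the 1s: 1 + 1 + 1 + 1 + 1 = 5

5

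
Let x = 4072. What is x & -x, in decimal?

x = 111111101000 = 4072
-x (two's complement) = …000000011000
AND   = 000000001000 = 8
(x & -x isolates the lowest set bit of x.)

8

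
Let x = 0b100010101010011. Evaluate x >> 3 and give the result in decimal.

x = 100010101010011
shift right by 3 → 000100010101010 = 2218
(equivalently, floor(17747 / 8))

2218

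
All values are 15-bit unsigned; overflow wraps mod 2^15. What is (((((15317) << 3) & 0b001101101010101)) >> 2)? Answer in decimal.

15317 = 011101111010101
→ << 3 (mod 2^15) → 101111010101000 = 24232
0b001101101010101 = 001101101010101
→ & → 001101000000000 = 6656
→ >> 2 → 000011010000000 = 1664

1664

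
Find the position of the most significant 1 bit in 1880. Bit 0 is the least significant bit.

1880 = 11101011000
The topmost 1 is at position 10 (since 2^10 = 1024 ≤ 1880 < 2048).

10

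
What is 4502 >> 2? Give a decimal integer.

4502 = 1000110010110
shift right by 2 → 0010001100101 = 1125
(equivalently, floor(4502 / 4))

1125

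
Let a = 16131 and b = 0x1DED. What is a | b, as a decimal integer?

16131 = 11111100000011
0x1DED = 01110111101101
 OR → 11111111101111 = 16367

16367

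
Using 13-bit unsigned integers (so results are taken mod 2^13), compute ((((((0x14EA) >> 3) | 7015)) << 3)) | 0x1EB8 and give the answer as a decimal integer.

0x14EA = 1010011101010
→ >> 3 → 0001010011101 = 669
7015 = 1101101100111
→ | → 1101111111111 = 7167
→ << 3 (mod 2^13) → 1111111111000 = 8184
0x1EB8 = 1111010111000
→ | → 1111111111000 = 8184

8184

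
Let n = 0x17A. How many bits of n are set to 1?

6

0x17A = 101111010
Count the 1s: 1 + 1 + 1 + 1 + 1 + 1 = 6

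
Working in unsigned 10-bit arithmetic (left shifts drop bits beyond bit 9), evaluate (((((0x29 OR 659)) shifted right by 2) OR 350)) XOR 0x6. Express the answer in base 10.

0x29 = 0000101001
659 = 1010010011
→ OR → 1010111011 = 699
→ shifted right by 2 → 0010101110 = 174
350 = 0101011110
→ OR → 0111111110 = 510
0x6 = 0000000110
→ XOR → 0111111000 = 504

504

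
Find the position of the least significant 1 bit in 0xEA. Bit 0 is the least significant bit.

1

0xEA = 11101010
Trailing zeros: 1, so the lowest set bit is bit 1 (value 2).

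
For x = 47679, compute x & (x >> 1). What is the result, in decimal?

x = 1011101000111111 = 47679
x>>1 = 0101110100011111
AND  = 0001100000011111 = 6175
(x & (x >> 1) has a 1 wherever x has two consecutive 1 bits.)

6175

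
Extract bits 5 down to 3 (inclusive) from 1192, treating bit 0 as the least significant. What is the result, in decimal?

v = 10010101000
Shift right by 3: 10010101
Mask low 3 bits: 101 = 5

5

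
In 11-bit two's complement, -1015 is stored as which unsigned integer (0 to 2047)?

1015 in 11 bits: 01111110111
Invert: 10000001000
Add 1:  10000001001 = 1033
(Check: 2^11 - 1015 = 2048 - 1015 = 1033.)

1033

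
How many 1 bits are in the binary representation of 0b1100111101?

n = 1100111101
Count the 1s: 1 + 1 + 1 + 1 + 1 + 1 + 1 = 7

7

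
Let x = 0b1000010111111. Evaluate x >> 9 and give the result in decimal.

8

x = 1000010111111
shift right by 9 → 0000000001000 = 8
(equivalently, floor(4287 / 512))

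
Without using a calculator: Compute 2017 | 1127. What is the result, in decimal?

2017 = 11111100001
1127 = 10001100111
 OR → 11111100111 = 2023

2023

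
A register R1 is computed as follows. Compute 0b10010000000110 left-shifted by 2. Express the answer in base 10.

36888

x = 0010010000000110
shift left by 2 → 1001000000011000 = 36888
(equivalently, 9222 × 2^2 = 9222 × 4)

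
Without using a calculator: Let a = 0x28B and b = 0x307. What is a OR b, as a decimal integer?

0x28B = 1010001011
0x307 = 1100000111
 OR → 1110001111 = 911

911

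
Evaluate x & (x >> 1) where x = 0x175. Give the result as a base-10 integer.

48

x = 101110101 = 373
x>>1 = 010111010
AND  = 000110000 = 48
(x & (x >> 1) has a 1 wherever x has two consecutive 1 bits.)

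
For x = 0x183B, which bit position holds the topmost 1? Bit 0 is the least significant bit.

0x183B = 1100000111011
The topmost 1 is at position 12 (since 2^12 = 4096 ≤ 6203 < 8192).

12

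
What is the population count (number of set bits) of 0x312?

4

0x312 = 1100010010
Count the 1s: 1 + 1 + 1 + 1 = 4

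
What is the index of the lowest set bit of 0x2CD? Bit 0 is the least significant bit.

0

0x2CD = 1011001101
Trailing zeros: 0, so the lowest set bit is bit 0 (value 1).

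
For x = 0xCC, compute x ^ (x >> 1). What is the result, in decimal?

170

x = 11001100 = 204
x>>1 = 01100110
XOR  = 10101010 = 170
(x ^ (x >> 1) gives the standard binary-reflected Gray code of x.)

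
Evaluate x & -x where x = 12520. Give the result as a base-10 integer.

8

x = 11000011101000 = 12520
-x (two's complement) = …00111100011000
AND   = 00000000001000 = 8
(x & -x isolates the lowest set bit of x.)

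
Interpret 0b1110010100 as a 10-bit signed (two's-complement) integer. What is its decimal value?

pattern = 1110010100 (MSB is 1 ⇒ negative)
Invert: 0001101011, add 1 → 0001101100 = 108, so the value is -108.
(Equivalently: 916 - 2^10 = 916 - 1024 = -108.)

-108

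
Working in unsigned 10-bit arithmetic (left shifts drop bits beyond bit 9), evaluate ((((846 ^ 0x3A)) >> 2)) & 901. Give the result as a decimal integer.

133

846 = 1101001110
0x3A = 0000111010
→ ^ → 1101110100 = 884
→ >> 2 → 0011011101 = 221
901 = 1110000101
→ & → 0010000101 = 133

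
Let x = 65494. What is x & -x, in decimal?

2

x = 1111111111010110 = 65494
-x (two's complement) = …0000000000101010
AND   = 0000000000000010 = 2
(x & -x isolates the lowest set bit of x.)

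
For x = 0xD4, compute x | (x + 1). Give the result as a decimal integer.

x = 11010100 = 212
x + 1 = 11010101
OR    = 11010101 = 213
(x | (x + 1) sets the lowest cleared bit.)

213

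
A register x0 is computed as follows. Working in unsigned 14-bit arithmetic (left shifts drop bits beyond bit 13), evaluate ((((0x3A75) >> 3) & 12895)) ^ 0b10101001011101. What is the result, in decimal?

10259

0x3A75 = 11101001110101
→ >> 3 → 00011101001110 = 1870
12895 = 11001001011111
→ & → 00001001001110 = 590
0b10101001011101 = 10101001011101
→ ^ → 10100000010011 = 10259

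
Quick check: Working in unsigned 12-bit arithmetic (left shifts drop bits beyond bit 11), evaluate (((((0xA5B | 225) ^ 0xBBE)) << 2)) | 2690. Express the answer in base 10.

0xA5B = 101001011011
225 = 000011100001
→ | → 101011111011 = 2811
0xBBE = 101110111110
→ ^ → 000101000101 = 325
→ << 2 (mod 2^12) → 010100010100 = 1300
2690 = 101010000010
→ | → 111110010110 = 3990

3990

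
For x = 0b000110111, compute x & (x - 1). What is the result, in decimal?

54

x = 110111 = 55
x - 1 = 110110
AND   = 110110 = 54
(x & (x - 1) clears the lowest set bit of x.)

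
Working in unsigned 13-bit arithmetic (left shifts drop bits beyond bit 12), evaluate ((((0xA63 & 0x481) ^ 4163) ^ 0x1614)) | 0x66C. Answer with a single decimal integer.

0xA63 = 0101001100011
0x481 = 0010010000001
→ & → 0000000000001 = 1
4163 = 1000001000011
→ ^ → 1000001000010 = 4162
0x1614 = 1011000010100
→ ^ → 0011001010110 = 1622
0x66C = 0011001101100
→ | → 0011001111110 = 1662

1662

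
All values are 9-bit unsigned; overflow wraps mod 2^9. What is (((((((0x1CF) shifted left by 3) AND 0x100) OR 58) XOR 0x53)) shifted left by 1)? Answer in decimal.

0x1CF = 111001111
→ shifted left by 3 (mod 2^9) → 001111000 = 120
0x100 = 100000000
→ AND → 000000000 = 0
58 = 000111010
→ OR → 000111010 = 58
0x53 = 001010011
→ XOR → 001101001 = 105
→ shifted left by 1 (mod 2^9) → 011010010 = 210

210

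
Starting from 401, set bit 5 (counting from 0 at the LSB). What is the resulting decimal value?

x = 110010001
bit 5 is currently 0; set it via x | (1 << 5) = x | 32
→ 110110001 = 433

433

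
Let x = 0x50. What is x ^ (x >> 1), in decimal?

x = 1010000 = 80
x>>1 = 0101000
XOR  = 1111000 = 120
(x ^ (x >> 1) gives the standard binary-reflected Gray code of x.)

120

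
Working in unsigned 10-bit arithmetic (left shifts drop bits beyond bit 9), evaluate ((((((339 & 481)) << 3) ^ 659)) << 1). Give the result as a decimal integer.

339 = 0101010011
481 = 0111100001
→ & → 0101000001 = 321
→ << 3 (mod 2^10) → 1000001000 = 520
659 = 1010010011
→ ^ → 0010011011 = 155
→ << 1 (mod 2^10) → 0100110110 = 310

310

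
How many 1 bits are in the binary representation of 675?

675 = 1010100011
Count the 1s: 1 + 1 + 1 + 1 + 1 = 5

5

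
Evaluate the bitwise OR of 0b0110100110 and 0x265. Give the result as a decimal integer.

a = 0110100110
0x265 = 1001100101
 OR → 1111100111 = 999

999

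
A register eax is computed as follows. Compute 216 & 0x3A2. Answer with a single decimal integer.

216 = 0011011000
0x3A2 = 1110100010
AND → 0010000000 = 128

128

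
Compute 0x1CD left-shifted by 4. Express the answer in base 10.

0x1CD = 0000111001101
shift left by 4 → 1110011010000 = 7376
(equivalently, 461 × 2^4 = 461 × 16)

7376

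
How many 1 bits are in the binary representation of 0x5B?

5

0x5B = 1011011
Count the 1s: 1 + 1 + 1 + 1 + 1 = 5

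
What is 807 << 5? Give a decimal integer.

807 = 000001100100111
shift left by 5 → 110010011100000 = 25824
(equivalently, 807 × 2^5 = 807 × 32)

25824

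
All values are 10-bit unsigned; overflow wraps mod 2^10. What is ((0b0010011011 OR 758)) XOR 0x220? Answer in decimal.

223

0b0010011011 = 0010011011
758 = 1011110110
→ OR → 1011111111 = 767
0x220 = 1000100000
→ XOR → 0011011111 = 223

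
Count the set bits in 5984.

6

5984 = 1011101100000
Count the 1s: 1 + 1 + 1 + 1 + 1 + 1 = 6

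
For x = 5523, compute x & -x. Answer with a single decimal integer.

1

x = 1010110010011 = 5523
-x (two's complement) = …0101001101101
AND   = 0000000000001 = 1
(x & -x isolates the lowest set bit of x.)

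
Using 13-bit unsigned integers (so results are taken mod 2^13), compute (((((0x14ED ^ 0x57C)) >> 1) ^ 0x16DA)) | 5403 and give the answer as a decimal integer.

7963

0x14ED = 1010011101101
0x57C = 0010101111100
→ ^ → 1000110010001 = 4497
→ >> 1 → 0100011001000 = 2248
0x16DA = 1011011011010
→ ^ → 1111000010010 = 7698
5403 = 1010100011011
→ | → 1111100011011 = 7963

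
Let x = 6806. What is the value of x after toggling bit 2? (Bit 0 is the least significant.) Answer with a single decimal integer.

x = 001101010010110
bit 2 is currently 1; toggle it via x ^ (1 << 2) = x ^ 4
→ 001101010010010 = 6802

6802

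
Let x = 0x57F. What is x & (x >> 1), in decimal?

x = 10101111111 = 1407
x>>1 = 01010111111
AND  = 00000111111 = 63
(x & (x >> 1) has a 1 wherever x has two consecutive 1 bits.)

63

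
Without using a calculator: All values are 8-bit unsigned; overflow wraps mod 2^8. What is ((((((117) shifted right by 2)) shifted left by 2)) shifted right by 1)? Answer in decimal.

117 = 01110101
→ shifted right by 2 → 00011101 = 29
→ shifted left by 2 (mod 2^8) → 01110100 = 116
→ shifted right by 1 → 00111010 = 58

58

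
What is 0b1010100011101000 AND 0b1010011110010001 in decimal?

a = 1010100011101000
b = 1010011110010001
AND → 1010000010000000 = 41088

41088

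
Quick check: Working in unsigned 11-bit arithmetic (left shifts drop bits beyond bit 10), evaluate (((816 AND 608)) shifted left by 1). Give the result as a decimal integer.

1088

816 = 01100110000
608 = 01001100000
→ AND → 01000100000 = 544
→ shifted left by 1 (mod 2^11) → 10001000000 = 1088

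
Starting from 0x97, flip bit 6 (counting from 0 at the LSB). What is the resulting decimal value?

215

x = 10010111
bit 6 is currently 0; toggle it via x ^ (1 << 6) = x ^ 64
→ 11010111 = 215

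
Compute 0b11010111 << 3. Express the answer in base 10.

1720

x = 00011010111
shift left by 3 → 11010111000 = 1720
(equivalently, 215 × 2^3 = 215 × 8)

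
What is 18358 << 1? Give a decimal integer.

36716

18358 = 0100011110110110
shift left by 1 → 1000111101101100 = 36716
(equivalently, 18358 × 2^1 = 18358 × 2)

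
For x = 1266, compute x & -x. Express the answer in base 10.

2

x = 10011110010 = 1266
-x (two's complement) = …01100001110
AND   = 00000000010 = 2
(x & -x isolates the lowest set bit of x.)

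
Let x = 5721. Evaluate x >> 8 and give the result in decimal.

22

5721 = 1011001011001
shift right by 8 → 0000000010110 = 22
(equivalently, floor(5721 / 256))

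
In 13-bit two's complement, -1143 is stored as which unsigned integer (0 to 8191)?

7049

1143 in 13 bits: 0010001110111
Invert: 1101110001000
Add 1:  1101110001001 = 7049
(Check: 2^13 - 1143 = 8192 - 1143 = 7049.)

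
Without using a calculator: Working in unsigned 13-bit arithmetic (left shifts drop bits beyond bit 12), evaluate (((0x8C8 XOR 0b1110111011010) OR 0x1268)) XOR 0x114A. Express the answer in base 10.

1584

0x8C8 = 0100011001000
0b1110111011010 = 1110111011010
→ XOR → 1010100010010 = 5394
0x1268 = 1001001101000
→ OR → 1011101111010 = 6010
0x114A = 1000101001010
→ XOR → 0011000110000 = 1584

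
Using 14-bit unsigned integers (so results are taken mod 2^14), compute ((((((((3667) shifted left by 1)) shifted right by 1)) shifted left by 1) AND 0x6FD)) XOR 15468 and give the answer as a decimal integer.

14536

3667 = 00111001010011
→ shifted left by 1 (mod 2^14) → 01110010100110 = 7334
→ shifted right by 1 → 00111001010011 = 3667
→ shifted left by 1 (mod 2^14) → 01110010100110 = 7334
0x6FD = 00011011111101
→ AND → 00010010100100 = 1188
15468 = 11110001101100
→ XOR → 11100011001000 = 14536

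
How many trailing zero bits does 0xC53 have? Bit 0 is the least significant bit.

0

0xC53 = 110001010011
Trailing zeros: 0, so the lowest set bit is bit 0 (value 1).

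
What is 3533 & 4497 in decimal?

3533 = 0110111001101
4497 = 1000110010001
AND → 0000110000001 = 385

385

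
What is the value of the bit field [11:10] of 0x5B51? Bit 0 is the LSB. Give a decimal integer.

v = 101101101010001
Shift right by 10: 10110
Mask low 2 bits: 10 = 2

2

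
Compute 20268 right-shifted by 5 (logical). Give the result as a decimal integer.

20268 = 100111100101100
shift right by 5 → 000001001111001 = 633
(equivalently, floor(20268 / 32))

633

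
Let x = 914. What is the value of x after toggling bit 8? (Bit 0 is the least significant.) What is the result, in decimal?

x = 01110010010
bit 8 is currently 1; toggle it via x ^ (1 << 8) = x ^ 256
→ 01010010010 = 658

658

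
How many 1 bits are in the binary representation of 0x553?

6

0x553 = 10101010011
Count the 1s: 1 + 1 + 1 + 1 + 1 + 1 = 6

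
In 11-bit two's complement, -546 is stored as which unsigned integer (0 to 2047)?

1502

546 in 11 bits: 01000100010
Invert: 10111011101
Add 1:  10111011110 = 1502
(Check: 2^11 - 546 = 2048 - 546 = 1502.)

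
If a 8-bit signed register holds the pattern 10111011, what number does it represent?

-69

pattern = 10111011 (MSB is 1 ⇒ negative)
Invert: 01000100, add 1 → 01000101 = 69, so the value is -69.
(Equivalently: 187 - 2^8 = 187 - 256 = -69.)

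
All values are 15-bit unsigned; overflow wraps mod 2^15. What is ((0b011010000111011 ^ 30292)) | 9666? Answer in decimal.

0b011010000111011 = 011010000111011
30292 = 111011001010100
→ ^ → 100001001101111 = 17007
9666 = 010010111000010
→ | → 110011111101111 = 26607

26607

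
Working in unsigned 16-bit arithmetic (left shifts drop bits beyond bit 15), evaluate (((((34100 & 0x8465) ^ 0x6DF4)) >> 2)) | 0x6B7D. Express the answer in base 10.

34100 = 1000010100110100
0x8465 = 1000010001100101
→ & → 1000010000100100 = 33828
0x6DF4 = 0110110111110100
→ ^ → 1110100111010000 = 59856
→ >> 2 → 0011101001110100 = 14964
0x6B7D = 0110101101111101
→ | → 0111101101111101 = 31613

31613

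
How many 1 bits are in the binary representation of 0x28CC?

0x28CC = 10100011001100
Count the 1s: 1 + 1 + 1 + 1 + 1 + 1 = 6

6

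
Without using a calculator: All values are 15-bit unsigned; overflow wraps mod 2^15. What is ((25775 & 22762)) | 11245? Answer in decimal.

27631

25775 = 110010010101111
22762 = 101100011101010
→ & → 100000010101010 = 16554
11245 = 010101111101101
→ | → 110101111101111 = 27631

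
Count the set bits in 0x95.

4

0x95 = 10010101
Count the 1s: 1 + 1 + 1 + 1 = 4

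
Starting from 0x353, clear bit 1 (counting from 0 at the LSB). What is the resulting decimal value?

849

x = 01101010011
bit 1 is currently 1; clear it via x & ~(1 << 1) = x & ~2
→ 01101010001 = 849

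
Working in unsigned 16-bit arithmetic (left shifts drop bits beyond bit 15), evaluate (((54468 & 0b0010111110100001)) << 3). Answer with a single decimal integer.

9216

54468 = 1101010011000100
0b0010111110100001 = 0010111110100001
→ & → 0000010010000000 = 1152
→ << 3 (mod 2^16) → 0010010000000000 = 9216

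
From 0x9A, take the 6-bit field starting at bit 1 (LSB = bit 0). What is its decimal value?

v = 0010011010
Shift right by 1: 001001101
Mask low 6 bits: 001101 = 13

13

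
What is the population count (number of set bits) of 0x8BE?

0x8BE = 100010111110
Count the 1s: 1 + 1 + 1 + 1 + 1 + 1 + 1 = 7

7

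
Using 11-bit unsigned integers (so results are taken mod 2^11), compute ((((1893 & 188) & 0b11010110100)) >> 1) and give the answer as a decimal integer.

1893 = 11101100101
188 = 00010111100
→ & → 00000100100 = 36
0b11010110100 = 11010110100
→ & → 00000100100 = 36
→ >> 1 → 00000010010 = 18

18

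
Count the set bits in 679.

679 = 1010100111
Count the 1s: 1 + 1 + 1 + 1 + 1 + 1 = 6

6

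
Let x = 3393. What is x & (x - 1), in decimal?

3392

x = 110101000001 = 3393
x - 1 = 110101000000
AND   = 110101000000 = 3392
(x & (x - 1) clears the lowest set bit of x.)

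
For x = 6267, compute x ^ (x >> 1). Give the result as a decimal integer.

5190

x = 1100001111011 = 6267
x>>1 = 0110000111101
XOR  = 1010001000110 = 5190
(x ^ (x >> 1) gives the standard binary-reflected Gray code of x.)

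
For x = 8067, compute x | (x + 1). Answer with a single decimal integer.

8071

x = 1111110000011 = 8067
x + 1 = 1111110000100
OR    = 1111110000111 = 8071
(x | (x + 1) sets the lowest cleared bit.)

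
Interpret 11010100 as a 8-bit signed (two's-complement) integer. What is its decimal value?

pattern = 11010100 (MSB is 1 ⇒ negative)
Invert: 00101011, add 1 → 00101100 = 44, so the value is -44.
(Equivalently: 212 - 2^8 = 212 - 256 = -44.)

-44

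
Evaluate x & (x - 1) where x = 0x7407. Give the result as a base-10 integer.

x = 111010000000111 = 29703
x - 1 = 111010000000110
AND   = 111010000000110 = 29702
(x & (x - 1) clears the lowest set bit of x.)

29702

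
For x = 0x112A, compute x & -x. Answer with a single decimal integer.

2

x = 1000100101010 = 4394
-x (two's complement) = …0111011010110
AND   = 0000000000010 = 2
(x & -x isolates the lowest set bit of x.)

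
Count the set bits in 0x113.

0x113 = 100010011
Count the 1s: 1 + 1 + 1 + 1 = 4

4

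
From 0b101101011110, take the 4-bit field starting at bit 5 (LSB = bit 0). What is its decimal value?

v = 101101011110
Shift right by 5: 1011010
Mask low 4 bits: 1010 = 10

10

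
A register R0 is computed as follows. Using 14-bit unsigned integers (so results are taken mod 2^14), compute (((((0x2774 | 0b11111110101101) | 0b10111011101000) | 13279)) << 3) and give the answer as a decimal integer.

0x2774 = 10011101110100
0b11111110101101 = 11111110101101
→ | → 11111111111101 = 16381
0b10111011101000 = 10111011101000
→ | → 11111111111101 = 16381
13279 = 11001111011111
→ | → 11111111111111 = 16383
→ << 3 (mod 2^14) → 11111111111000 = 16376

16376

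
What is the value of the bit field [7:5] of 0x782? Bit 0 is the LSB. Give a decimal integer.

4

v = 11110000010
Shift right by 5: 111100
Mask low 3 bits: 100 = 4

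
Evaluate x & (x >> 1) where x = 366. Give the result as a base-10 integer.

38

x = 101101110 = 366
x>>1 = 010110111
AND  = 000100110 = 38
(x & (x >> 1) has a 1 wherever x has two consecutive 1 bits.)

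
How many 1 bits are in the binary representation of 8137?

8137 = 1111111001001
Count the 1s: 1 + 1 + 1 + 1 + 1 + 1 + 1 + 1 + 1 = 9

9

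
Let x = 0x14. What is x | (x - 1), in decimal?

x = 10100 = 20
x - 1 = 10011
OR    = 10111 = 23
(x | (x - 1) sets all bits below the lowest set bit.)

23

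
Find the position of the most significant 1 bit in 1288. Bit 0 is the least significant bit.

1288 = 10100001000
The topmost 1 is at position 10 (since 2^10 = 1024 ≤ 1288 < 2048).

10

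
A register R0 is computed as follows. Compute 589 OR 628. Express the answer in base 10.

589 = 1001001101
628 = 1001110100
 OR → 1001111101 = 637

637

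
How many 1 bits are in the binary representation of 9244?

5

9244 = 10010000011100
Count the 1s: 1 + 1 + 1 + 1 + 1 = 5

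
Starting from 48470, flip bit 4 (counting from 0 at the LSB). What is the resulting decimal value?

x = 1011110101010110
bit 4 is currently 1; toggle it via x ^ (1 << 4) = x ^ 16
→ 1011110101000110 = 48454

48454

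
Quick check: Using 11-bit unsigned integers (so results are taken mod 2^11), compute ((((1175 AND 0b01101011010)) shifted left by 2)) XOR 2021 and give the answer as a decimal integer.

1175 = 10010010111
0b01101011010 = 01101011010
→ AND → 00000010010 = 18
→ shifted left by 2 (mod 2^11) → 00001001000 = 72
2021 = 11111100101
→ XOR → 11110101101 = 1965

1965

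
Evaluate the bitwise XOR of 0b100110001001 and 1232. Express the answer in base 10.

3417

a = 100110001001
1232 = 010011010000
XOR → 110101011001 = 3417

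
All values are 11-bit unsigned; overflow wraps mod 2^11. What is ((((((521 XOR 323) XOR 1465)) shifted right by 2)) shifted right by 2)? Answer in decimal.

521 = 01000001001
323 = 00101000011
→ XOR → 01101001010 = 842
1465 = 10110111001
→ XOR → 11011110011 = 1779
→ shifted right by 2 → 00110111100 = 444
→ shifted right by 2 → 00001101111 = 111

111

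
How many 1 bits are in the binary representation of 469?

469 = 111010101
Count the 1s: 1 + 1 + 1 + 1 + 1 + 1 = 6

6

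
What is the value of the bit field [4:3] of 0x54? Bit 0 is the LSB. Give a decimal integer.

v = 0001010100
Shift right by 3: 0001010
Mask low 2 bits: 10 = 2

2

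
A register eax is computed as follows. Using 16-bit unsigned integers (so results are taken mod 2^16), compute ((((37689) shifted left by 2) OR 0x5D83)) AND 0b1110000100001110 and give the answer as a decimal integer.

16646

37689 = 1001001100111001
→ shifted left by 2 (mod 2^16) → 0100110011100100 = 19684
0x5D83 = 0101110110000011
→ OR → 0101110111100111 = 24039
0b1110000100001110 = 1110000100001110
→ AND → 0100000100000110 = 16646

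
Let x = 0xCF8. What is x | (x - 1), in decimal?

x = 110011111000 = 3320
x - 1 = 110011110111
OR    = 110011111111 = 3327
(x | (x - 1) sets all bits below the lowest set bit.)

3327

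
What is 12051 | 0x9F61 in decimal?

12051 = 0010111100010011
0x9F61 = 1001111101100001
 OR → 1011111101110011 = 49011

49011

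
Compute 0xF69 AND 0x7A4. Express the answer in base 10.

0xF69 = 111101101001
0x7A4 = 011110100100
AND → 011100100000 = 1824

1824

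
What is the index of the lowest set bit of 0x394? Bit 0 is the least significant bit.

0x394 = 1110010100
Trailing zeros: 2, so the lowest set bit is bit 2 (value 4).

2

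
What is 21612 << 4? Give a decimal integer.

345792

21612 = 0000101010001101100
shift left by 4 → 1010100011011000000 = 345792
(equivalently, 21612 × 2^4 = 21612 × 16)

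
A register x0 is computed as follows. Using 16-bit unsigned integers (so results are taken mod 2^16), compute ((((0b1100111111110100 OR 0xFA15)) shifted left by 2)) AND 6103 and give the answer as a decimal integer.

6100

0b1100111111110100 = 1100111111110100
0xFA15 = 1111101000010101
→ OR → 1111111111110101 = 65525
→ shifted left by 2 (mod 2^16) → 1111111111010100 = 65492
6103 = 0001011111010111
→ AND → 0001011111010100 = 6100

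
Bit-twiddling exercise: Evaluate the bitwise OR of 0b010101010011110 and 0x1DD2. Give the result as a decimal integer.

16350

a = 10101010011110
0x1DD2 = 01110111010010
 OR → 11111111011110 = 16350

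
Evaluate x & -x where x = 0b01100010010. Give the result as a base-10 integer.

x = 1100010010 = 786
-x (two's complement) = …0011101110
AND   = 0000000010 = 2
(x & -x isolates the lowest set bit of x.)

2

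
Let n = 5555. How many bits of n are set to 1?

8

5555 = 1010110110011
Count the 1s: 1 + 1 + 1 + 1 + 1 + 1 + 1 + 1 = 8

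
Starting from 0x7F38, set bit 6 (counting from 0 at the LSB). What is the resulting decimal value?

x = 111111100111000
bit 6 is currently 0; set it via x | (1 << 6) = x | 64
→ 111111101111000 = 32632

32632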